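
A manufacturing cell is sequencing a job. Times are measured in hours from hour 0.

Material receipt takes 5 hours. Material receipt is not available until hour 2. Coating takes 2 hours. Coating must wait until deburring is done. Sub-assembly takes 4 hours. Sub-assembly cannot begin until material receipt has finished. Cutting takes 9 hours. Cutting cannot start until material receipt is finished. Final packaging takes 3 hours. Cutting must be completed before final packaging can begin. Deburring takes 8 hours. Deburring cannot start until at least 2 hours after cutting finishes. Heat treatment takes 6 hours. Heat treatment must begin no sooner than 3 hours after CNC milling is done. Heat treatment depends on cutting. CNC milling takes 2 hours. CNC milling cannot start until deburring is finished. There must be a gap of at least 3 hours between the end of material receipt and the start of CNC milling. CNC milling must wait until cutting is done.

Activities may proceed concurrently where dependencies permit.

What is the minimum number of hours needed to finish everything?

37

Material receipt waits on its own release at hour 2, so it starts at hour 2 and finishes at 2 + 5 = hour 7.
After material receipt (finishes hour 7), sub-assembly can start at hour 7 and finishes at hour 11.
Cutting cannot begin until material receipt (finishes hour 7). It runs from hour 7 to 7 + 9 = hour 16.
After cutting (finishes hour 16), final packaging can start at hour 16 and finishes at hour 19.
After cutting (finishes hour 16, plus 2-hour gap → hour 18), deburring can start at hour 18 and finishes at hour 26.
After deburring (finishes hour 26), coating can start at hour 26 and finishes at hour 28.
CNC milling cannot start until deburring (finishes hour 26); material receipt (finishes hour 7, plus 3-hour gap → hour 10); cutting (finishes hour 16). The controlling bound is hour 26, so CNC milling finishes at 26 + 2 = hour 28.
Heat treatment has to wait for CNC milling (finishes hour 28, plus 3-hour gap → hour 31); cutting (finishes hour 16). The latest of these is hour 31, so heat treatment runs hour 31 to 31 + 6 = hour 37.
All tasks are finished once the last one completes. Finish times: Material receipt at 7, Cutting at 16, Deburring at 26, CNC milling at 28, Heat treatment at 37, Coating at 28, Sub-assembly at 11, Final packaging at 19. The latest is hour 37.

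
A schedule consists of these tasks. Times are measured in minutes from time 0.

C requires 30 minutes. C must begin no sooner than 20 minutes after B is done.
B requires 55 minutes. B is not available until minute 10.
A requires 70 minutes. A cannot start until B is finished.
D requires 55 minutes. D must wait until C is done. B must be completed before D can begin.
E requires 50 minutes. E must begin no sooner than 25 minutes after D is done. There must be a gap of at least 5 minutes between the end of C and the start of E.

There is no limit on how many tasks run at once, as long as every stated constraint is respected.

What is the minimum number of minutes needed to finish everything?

245

After its own release at minute 10, B can start at minute 10 and finishes at minute 65.
After B (finishes minute 65, plus 20-minute gap → minute 85), C can start at minute 85 and finishes at minute 115.
D needs all of C (finishes minute 115); B (finishes minute 65). That puts its earliest start at minute 115; it finishes at 115 + 55 = minute 170.
E has to wait for D (finishes minute 170, plus 25-minute gap → minute 195); C (finishes minute 115, plus 5-minute gap → minute 120). The latest of these is minute 195, so E runs minute 195 to 195 + 50 = minute 245.
A waits on B (finishes minute 65), so it starts at minute 65 and finishes at 65 + 70 = minute 135.
All tasks are finished once the last one completes. Finish times: A at 135, B at 65, C at 115, D at 170, E at 245. The latest is minute 245.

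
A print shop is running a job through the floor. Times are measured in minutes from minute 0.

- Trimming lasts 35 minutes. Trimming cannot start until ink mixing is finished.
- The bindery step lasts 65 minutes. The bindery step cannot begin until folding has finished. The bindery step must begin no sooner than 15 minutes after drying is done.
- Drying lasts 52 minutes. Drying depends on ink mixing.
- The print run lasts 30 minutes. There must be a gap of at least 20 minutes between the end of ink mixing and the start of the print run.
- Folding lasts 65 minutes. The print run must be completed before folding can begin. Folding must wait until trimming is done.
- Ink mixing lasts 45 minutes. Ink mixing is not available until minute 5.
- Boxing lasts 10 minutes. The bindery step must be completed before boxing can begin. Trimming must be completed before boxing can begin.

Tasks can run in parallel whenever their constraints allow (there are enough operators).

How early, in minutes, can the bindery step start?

Ink mixing cannot begin until its own release at minute 5. It runs from minute 5 to 5 + 45 = minute 50.
After ink mixing (finishes minute 50), trimming can start at minute 50 and finishes at minute 85.
Drying waits on ink mixing (finishes minute 50), so it starts at minute 50 and finishes at 50 + 52 = minute 102.
The print run waits on ink mixing (finishes minute 50, plus 20-minute gap → minute 70), so it starts at minute 70 and finishes at 70 + 30 = minute 100.
For folding: the print run (finishes minute 100); trimming (finishes minute 85). Taking the maximum gives a start of minute 100, and it finishes at 100 + 65 = minute 165.
The bindery step waits on folding (finishes minute 165); drying (finishes minute 102, plus 15-minute gap → minute 117). The latest of these is minute 165, which is the earliest the bindery step can start.

165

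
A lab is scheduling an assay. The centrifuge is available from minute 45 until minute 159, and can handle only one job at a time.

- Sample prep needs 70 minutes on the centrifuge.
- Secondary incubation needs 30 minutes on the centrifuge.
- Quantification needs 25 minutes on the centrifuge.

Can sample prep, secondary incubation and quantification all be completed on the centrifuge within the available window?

No

The centrifuge window is 159 − 45 = 114 minutes.
Running back to back, the jobs need 70 + 30 + 25 = 125 minutes on the centrifuge.
Since 125 > 114, they cannot all fit.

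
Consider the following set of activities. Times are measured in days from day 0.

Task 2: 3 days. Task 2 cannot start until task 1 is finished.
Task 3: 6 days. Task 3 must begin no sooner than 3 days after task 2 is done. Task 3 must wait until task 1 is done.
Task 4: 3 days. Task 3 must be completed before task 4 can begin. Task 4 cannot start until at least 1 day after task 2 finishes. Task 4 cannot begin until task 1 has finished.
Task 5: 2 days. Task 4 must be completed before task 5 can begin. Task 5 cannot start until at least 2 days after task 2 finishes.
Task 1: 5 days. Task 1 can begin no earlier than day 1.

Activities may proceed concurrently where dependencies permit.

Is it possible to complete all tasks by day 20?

No

Task 1 cannot begin until its own release at day 1. It runs from day 1 to 1 + 5 = day 6.
Task 2 waits on task 1 (finishes day 6), so it starts at day 6 and finishes at 6 + 3 = day 9.
Task 3 cannot start until task 2 (finishes day 9, plus 3-day gap → day 12); task 1 (finishes day 6). The controlling bound is day 12, so task 3 finishes at 12 + 6 = day 18.
Task 4 cannot start until task 3 (finishes day 18); task 2 (finishes day 9, plus 1-day gap → day 10); task 1 (finishes day 6). The controlling bound is day 18, so task 4 finishes at 18 + 3 = day 21.
For task 5: task 4 (finishes day 21); task 2 (finishes day 9, plus 2-day gap → day 11). Taking the maximum gives a start of day 21, and it finishes at 21 + 2 = day 23.
The earliest everything can be done is day 23, which is after the deadline of 20, so it is not possible.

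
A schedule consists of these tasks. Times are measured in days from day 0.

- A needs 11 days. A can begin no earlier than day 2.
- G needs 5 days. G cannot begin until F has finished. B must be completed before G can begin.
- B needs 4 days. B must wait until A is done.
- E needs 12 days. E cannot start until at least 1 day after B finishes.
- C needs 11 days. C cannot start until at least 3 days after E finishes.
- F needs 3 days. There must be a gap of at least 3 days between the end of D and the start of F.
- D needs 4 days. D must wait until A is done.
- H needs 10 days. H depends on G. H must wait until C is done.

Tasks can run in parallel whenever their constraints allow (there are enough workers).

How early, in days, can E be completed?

30

After its own release at day 2, A can start at day 2 and finishes at day 13.
B waits on A (finishes day 13), so it starts at day 13 and finishes at 13 + 4 = day 17.
E waits on B (finishes day 17, plus 1-day gap → day 18), so it starts at day 18 and finishes at 18 + 12 = day 30.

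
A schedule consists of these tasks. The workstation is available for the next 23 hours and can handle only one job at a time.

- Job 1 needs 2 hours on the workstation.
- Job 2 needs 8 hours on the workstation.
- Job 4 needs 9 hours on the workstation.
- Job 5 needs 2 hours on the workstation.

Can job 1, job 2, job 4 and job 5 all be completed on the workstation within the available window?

Running back to back, the jobs need 2 + 8 + 9 + 2 = 21 hours on the workstation.
Since 21 ≤ 23, they fit within the window.

Yes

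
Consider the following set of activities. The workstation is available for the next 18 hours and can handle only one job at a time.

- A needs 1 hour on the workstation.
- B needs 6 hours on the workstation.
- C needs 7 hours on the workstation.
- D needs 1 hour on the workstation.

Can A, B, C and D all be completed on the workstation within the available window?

Running back to back, the jobs need 1 + 6 + 7 + 1 = 15 hours on the workstation.
Since 15 ≤ 18, they fit within the window.

Yes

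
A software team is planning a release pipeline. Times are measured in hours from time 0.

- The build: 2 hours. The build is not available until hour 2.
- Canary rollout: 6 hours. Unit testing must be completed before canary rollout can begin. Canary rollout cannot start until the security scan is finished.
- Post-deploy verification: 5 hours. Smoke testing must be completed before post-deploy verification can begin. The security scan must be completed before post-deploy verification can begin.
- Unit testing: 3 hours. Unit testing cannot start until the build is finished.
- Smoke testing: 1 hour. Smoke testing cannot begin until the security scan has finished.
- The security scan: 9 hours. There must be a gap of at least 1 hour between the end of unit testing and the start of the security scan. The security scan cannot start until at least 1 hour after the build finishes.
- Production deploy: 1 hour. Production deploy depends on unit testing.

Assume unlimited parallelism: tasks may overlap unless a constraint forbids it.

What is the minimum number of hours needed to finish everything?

23

The build cannot begin until its own release at hour 2. It runs from hour 2 to 2 + 2 = hour 4.
Unit testing cannot begin until the build (finishes hour 4). It runs from hour 4 to 4 + 3 = hour 7.
Production deploy waits on unit testing (finishes hour 7), so it starts at hour 7 and finishes at 7 + 1 = hour 8.
For the security scan: unit testing (finishes hour 7, plus 1-hour gap → hour 8); the build (finishes hour 4, plus 1-hour gap → hour 5). Taking the maximum gives a start of hour 8, and it finishes at 8 + 9 = hour 17.
Canary rollout has to wait for unit testing (finishes hour 7); the security scan (finishes hour 17). The latest of these is hour 17, so canary rollout runs hour 17 to 17 + 6 = hour 23.
After the security scan (finishes hour 17), smoke testing can start at hour 17 and finishes at hour 18.
Post-deploy verification needs all of smoke testing (finishes hour 18); the security scan (finishes hour 17). That puts its earliest start at hour 18; it finishes at 18 + 5 = hour 23.
All tasks are finished once the last one completes. Finish times: The build at 4, Unit testing at 7, The security scan at 17, Smoke testing at 18, Canary rollout at 23, Production deploy at 8, Post-deploy verification at 23. The latest is hour 23.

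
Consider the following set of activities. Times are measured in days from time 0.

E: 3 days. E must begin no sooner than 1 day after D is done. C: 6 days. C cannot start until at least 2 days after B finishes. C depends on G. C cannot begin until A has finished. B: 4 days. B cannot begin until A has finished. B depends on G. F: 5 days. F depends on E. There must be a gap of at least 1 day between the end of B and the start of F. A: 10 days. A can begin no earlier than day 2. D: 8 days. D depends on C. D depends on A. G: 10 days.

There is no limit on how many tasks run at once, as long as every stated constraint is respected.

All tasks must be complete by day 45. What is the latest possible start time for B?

To finish by day 45, F (duration 5) must start no later than day 40.
E must finish before F (must start by day 40). With a 3-day duration, E must start by 40 − 3 = day 37.
D has to be done before E (must start by day 37, minus 1-day gap → day 36). That means finishing by day 36, i.e. starting by 36 − 8 = day 28.
C must finish before D (must start by day 28). With a 6-day duration, C must start by 28 − 6 = day 22.
B must finish in time for C (must start by day 22, minus 2-day gap → day 20); F (must start by day 40, minus 1-day gap → day 39). The tightest is day 20, so B must start by 20 − 4 = day 16.

16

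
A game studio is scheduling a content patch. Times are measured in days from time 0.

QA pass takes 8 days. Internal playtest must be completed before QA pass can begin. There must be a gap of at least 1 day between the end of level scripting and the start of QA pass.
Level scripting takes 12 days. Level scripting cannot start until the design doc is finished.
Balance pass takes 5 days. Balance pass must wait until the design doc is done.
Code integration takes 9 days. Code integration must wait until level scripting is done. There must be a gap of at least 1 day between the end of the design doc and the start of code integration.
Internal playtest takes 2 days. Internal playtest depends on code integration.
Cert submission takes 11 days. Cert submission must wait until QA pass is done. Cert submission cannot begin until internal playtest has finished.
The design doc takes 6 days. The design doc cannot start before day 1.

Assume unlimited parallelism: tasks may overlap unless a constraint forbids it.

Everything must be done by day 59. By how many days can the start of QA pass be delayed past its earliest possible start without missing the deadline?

After its own release at day 1, the design doc can start at day 1 and finishes at day 7.
After the design doc (finishes day 7), level scripting can start at day 7 and finishes at day 19.
Code integration has to wait for level scripting (finishes day 19); the design doc (finishes day 7, plus 1-day gap → day 8). The latest of these is day 19, so code integration runs day 19 to 19 + 9 = day 28.
After code integration (finishes day 28), internal playtest can start at day 28 and finishes at day 30.
QA pass needs all of internal playtest (finishes day 30); level scripting (finishes day 19, plus 1-day gap → day 20). That puts its earliest start at day 30; it finishes at 30 + 8 = day 38.

Working backward from the deadline:
Cert submission must finish by day 59; it takes 11 days, so it must start by 59 − 11 = day 48.
QA pass must finish before cert submission (must start by day 48). With an 8-day duration, QA pass must start by 48 − 8 = day 40.
So QA pass can start as early as day 30 and as late as day 40, giving 40 − 30 = 10 days of slack.

10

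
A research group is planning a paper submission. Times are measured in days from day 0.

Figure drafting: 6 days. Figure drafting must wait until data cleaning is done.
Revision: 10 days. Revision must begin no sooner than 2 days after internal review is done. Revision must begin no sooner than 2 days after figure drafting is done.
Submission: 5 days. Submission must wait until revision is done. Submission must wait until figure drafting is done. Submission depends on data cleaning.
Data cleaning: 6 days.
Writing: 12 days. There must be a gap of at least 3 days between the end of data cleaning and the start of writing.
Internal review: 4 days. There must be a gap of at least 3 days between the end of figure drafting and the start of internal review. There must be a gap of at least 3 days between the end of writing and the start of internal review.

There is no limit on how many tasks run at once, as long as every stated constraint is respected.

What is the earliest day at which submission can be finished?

Data cleaning has no prerequisites, so it starts at day 0 and finishes at day 6.
After data cleaning (finishes day 6, plus 3-day gap → day 9), writing can start at day 9 and finishes at day 21.
Figure drafting waits on data cleaning (finishes day 6), so it starts at day 6 and finishes at 6 + 6 = day 12.
Internal review needs all of figure drafting (finishes day 12, plus 3-day gap → day 15); writing (finishes day 21, plus 3-day gap → day 24). That puts its earliest start at day 24; it finishes at 24 + 4 = day 28.
Revision needs all of internal review (finishes day 28, plus 2-day gap → day 30); figure drafting (finishes day 12, plus 2-day gap → day 14). That puts its earliest start at day 30; it finishes at 30 + 10 = day 40.
Submission has to wait for revision (finishes day 40); figure drafting (finishes day 12); data cleaning (finishes day 6). The latest of these is day 40, so submission runs day 40 to 40 + 5 = day 45.

45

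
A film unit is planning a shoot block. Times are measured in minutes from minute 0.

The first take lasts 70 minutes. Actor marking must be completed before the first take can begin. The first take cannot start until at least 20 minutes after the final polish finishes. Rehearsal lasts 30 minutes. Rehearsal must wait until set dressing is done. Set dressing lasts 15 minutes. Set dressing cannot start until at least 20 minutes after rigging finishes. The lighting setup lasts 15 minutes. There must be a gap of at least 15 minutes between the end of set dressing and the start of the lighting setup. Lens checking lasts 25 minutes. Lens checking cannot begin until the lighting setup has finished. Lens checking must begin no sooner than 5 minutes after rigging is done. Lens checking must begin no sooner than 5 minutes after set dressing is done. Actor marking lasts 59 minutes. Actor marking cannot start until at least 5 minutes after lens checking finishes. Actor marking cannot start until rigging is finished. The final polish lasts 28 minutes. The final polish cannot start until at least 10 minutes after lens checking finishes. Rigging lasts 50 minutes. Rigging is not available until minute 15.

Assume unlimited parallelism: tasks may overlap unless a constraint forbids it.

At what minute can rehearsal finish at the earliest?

130

After its own release at minute 15, rigging can start at minute 15 and finishes at minute 65.
Set dressing waits on rigging (finishes minute 65, plus 20-minute gap → minute 85), so it starts at minute 85 and finishes at 85 + 15 = minute 100.
Rehearsal waits on set dressing (finishes minute 100), so it starts at minute 100 and finishes at 100 + 30 = minute 130.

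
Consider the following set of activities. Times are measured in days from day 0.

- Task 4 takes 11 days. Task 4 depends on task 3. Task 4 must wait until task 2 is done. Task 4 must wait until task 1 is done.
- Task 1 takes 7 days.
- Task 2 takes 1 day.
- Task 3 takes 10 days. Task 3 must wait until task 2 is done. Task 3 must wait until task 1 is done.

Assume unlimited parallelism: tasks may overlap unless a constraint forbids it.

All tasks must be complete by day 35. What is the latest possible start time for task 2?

Task 4 has no dependents, so it just needs to finish by day 35. Starting by 35 − 11 = day 24 achieves that.
Since task 4 (must start by day 24) depends on it, task 3 must finish by day 24. Backing off its 10-day duration gives a latest start of day 14.
Task 2 feeds task 3 (must start by day 14); task 4 (must start by day 24). Taking the minimum, task 2 must finish by day 14 and start by 14 − 1 = day 13.

13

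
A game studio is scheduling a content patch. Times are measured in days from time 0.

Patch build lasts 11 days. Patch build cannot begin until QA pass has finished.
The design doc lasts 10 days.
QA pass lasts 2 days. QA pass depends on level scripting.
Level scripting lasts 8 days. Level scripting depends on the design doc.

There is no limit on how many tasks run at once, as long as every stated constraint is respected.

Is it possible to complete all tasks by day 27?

No

The design doc has no prerequisites, so it starts at day 0 and finishes at day 10.
After the design doc (finishes day 10), level scripting can start at day 10 and finishes at day 18.
QA pass waits on level scripting (finishes day 18), so it starts at day 18 and finishes at 18 + 2 = day 20.
After QA pass (finishes day 20), patch build can start at day 20 and finishes at day 31.
The earliest everything can be done is day 31, which is after the deadline of 27, so it is not possible.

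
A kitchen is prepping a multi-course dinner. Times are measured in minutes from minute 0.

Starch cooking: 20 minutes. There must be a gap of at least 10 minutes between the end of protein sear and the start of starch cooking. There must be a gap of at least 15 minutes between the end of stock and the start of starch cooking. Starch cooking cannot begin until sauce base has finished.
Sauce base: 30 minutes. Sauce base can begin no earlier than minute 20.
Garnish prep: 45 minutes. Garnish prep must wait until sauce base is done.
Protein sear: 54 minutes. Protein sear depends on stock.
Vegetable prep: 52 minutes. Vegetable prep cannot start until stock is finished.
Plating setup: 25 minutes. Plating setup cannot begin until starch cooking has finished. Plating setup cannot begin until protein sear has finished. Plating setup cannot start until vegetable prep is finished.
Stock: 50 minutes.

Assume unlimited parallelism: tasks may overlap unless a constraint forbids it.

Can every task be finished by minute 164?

After its own release at minute 20, sauce base can start at minute 20 and finishes at minute 50.
Garnish prep cannot begin until sauce base (finishes minute 50). It runs from minute 50 to 50 + 45 = minute 95.
Stock can start immediately at minute 0; it finishes at minute 50.
After stock (finishes minute 50), vegetable prep can start at minute 50 and finishes at minute 102.
Protein sear waits on stock (finishes minute 50), so it starts at minute 50 and finishes at 50 + 54 = minute 104.
Starch cooking needs all of protein sear (finishes minute 104, plus 10-minute gap → minute 114); stock (finishes minute 50, plus 15-minute gap → minute 65); sauce base (finishes minute 50). That puts its earliest start at minute 114; it finishes at 114 + 20 = minute 134.
Plating setup needs all of starch cooking (finishes minute 134); protein sear (finishes minute 104); vegetable prep (finishes minute 102). That puts its earliest start at minute 134; it finishes at 134 + 25 = minute 159.
Every task is finished by minute 159, which is no later than the deadline of 164, so the schedule is feasible.

Yes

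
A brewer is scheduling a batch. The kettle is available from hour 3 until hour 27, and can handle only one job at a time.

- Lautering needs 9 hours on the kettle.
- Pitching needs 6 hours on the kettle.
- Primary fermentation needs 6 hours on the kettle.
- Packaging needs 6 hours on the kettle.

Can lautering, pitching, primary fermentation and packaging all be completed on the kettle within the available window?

No

The kettle window is 27 − 3 = 24 hours.
Running back to back, the jobs need 9 + 6 + 6 + 6 = 27 hours on the kettle.
Since 27 > 24, they cannot all fit.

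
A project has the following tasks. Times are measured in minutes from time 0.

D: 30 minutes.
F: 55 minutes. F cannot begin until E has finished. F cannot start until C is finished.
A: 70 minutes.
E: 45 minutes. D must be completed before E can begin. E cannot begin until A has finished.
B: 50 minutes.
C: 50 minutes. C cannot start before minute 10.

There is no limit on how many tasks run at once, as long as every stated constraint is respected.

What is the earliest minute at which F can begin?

Nothing blocks D, so it runs from minute 0 to minute 30.
After its own release at minute 10, C can start at minute 10 and finishes at minute 60.
A can start immediately at minute 0; it finishes at minute 70.
For E: D (finishes minute 30); A (finishes minute 70). Taking the maximum gives a start of minute 70, and it finishes at 70 + 45 = minute 115.
F waits on E (finishes minute 115); C (finishes minute 60). The latest of these is minute 115, which is the earliest F can start.

115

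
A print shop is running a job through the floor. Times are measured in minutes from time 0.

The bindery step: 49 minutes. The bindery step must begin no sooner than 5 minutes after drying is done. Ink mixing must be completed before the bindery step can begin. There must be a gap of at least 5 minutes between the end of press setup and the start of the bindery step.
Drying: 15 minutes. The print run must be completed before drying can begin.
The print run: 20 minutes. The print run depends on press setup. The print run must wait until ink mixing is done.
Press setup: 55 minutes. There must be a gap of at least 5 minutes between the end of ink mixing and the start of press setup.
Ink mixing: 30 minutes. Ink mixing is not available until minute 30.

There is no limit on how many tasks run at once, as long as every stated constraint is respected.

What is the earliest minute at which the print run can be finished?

140

Ink mixing waits on its own release at minute 30, so it starts at minute 30 and finishes at 30 + 30 = minute 60.
Press setup cannot begin until ink mixing (finishes minute 60, plus 5-minute gap → minute 65). It runs from minute 65 to 65 + 55 = minute 120.
The print run has to wait for press setup (finishes minute 120); ink mixing (finishes minute 60). The latest of these is minute 120, so the print run runs minute 120 to 120 + 20 = minute 140.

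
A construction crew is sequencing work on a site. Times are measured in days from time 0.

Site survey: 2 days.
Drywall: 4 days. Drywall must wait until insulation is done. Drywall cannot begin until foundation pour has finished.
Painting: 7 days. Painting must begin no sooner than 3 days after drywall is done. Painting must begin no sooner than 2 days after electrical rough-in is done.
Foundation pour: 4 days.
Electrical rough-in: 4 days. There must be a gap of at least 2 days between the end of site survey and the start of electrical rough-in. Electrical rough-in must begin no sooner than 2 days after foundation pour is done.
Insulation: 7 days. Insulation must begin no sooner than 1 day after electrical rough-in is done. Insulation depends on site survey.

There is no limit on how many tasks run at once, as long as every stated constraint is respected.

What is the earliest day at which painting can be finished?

Foundation pour has no prerequisites, so it starts at day 0 and finishes at day 4.
Nothing blocks site survey, so it runs from day 0 to day 2.
Electrical rough-in has to wait for site survey (finishes day 2, plus 2-day gap → day 4); foundation pour (finishes day 4, plus 2-day gap → day 6). The latest of these is day 6, so electrical rough-in runs day 6 to 6 + 4 = day 10.
Insulation cannot start until electrical rough-in (finishes day 10, plus 1-day gap → day 11); site survey (finishes day 2). The controlling bound is day 11, so insulation finishes at 11 + 7 = day 18.
Drywall cannot start until insulation (finishes day 18); foundation pour (finishes day 4). The controlling bound is day 18, so drywall finishes at 18 + 4 = day 22.
Painting cannot start until drywall (finishes day 22, plus 3-day gap → day 25); electrical rough-in (finishes day 10, plus 2-day gap → day 12). The controlling bound is day 25, so painting finishes at 25 + 7 = day 32.

32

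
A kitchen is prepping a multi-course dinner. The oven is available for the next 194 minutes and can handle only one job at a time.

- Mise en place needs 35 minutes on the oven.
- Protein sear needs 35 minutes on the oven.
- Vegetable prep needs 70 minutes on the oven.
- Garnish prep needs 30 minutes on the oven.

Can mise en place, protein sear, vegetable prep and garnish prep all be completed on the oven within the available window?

Yes

Running back to back, the jobs need 35 + 35 + 70 + 30 = 170 minutes on the oven.
Since 170 ≤ 194, they fit within the window.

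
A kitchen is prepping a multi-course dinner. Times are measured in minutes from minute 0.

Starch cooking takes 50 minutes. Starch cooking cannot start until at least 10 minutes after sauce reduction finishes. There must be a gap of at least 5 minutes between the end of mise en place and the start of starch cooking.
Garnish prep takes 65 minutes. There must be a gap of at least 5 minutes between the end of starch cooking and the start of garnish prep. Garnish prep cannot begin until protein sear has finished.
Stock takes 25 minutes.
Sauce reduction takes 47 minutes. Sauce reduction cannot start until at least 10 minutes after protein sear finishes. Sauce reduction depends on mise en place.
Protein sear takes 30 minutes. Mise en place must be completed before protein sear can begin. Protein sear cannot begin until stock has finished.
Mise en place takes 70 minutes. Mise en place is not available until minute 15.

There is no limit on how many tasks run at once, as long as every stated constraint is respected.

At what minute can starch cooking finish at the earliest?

232

Stock has no prerequisites, so it starts at minute 0 and finishes at minute 25.
Mise en place waits on its own release at minute 15, so it starts at minute 15 and finishes at 15 + 70 = minute 85.
Protein sear needs all of mise en place (finishes minute 85); stock (finishes minute 25). That puts its earliest start at minute 85; it finishes at 85 + 30 = minute 115.
Sauce reduction needs all of protein sear (finishes minute 115, plus 10-minute gap → minute 125); mise en place (finishes minute 85). That puts its earliest start at minute 125; it finishes at 125 + 47 = minute 172.
Starch cooking cannot start until sauce reduction (finishes minute 172, plus 10-minute gap → minute 182); mise en place (finishes minute 85, plus 5-minute gap → minute 90). The controlling bound is minute 182, so starch cooking finishes at 182 + 50 = minute 232.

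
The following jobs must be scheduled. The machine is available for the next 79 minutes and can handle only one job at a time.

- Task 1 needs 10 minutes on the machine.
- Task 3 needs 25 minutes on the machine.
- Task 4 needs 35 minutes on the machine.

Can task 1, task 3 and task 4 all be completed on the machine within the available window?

Yes

Running back to back, the jobs need 10 + 25 + 35 = 70 minutes on the machine.
Since 70 ≤ 79, they fit within the window.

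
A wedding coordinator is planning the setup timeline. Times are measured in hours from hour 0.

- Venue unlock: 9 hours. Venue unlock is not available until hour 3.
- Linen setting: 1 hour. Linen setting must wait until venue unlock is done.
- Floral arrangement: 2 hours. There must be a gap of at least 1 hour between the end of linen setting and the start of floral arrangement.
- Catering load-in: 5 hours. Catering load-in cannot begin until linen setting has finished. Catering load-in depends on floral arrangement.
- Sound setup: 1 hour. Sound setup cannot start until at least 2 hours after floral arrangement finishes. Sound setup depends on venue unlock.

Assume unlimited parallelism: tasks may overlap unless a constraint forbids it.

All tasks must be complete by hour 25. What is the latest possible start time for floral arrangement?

Nothing follows sound setup; the deadline of hour 25 is its only limit. It must start by 25 − 1 = hour 24.
Catering load-in must finish by hour 25; it takes 5 hours, so it must start by 25 − 5 = hour 20.
Floral arrangement has several dependents: sound setup (must start by hour 24, minus 2-hour gap → hour 22); catering load-in (must start by hour 20). The earliest of those limits is hour 20, so floral arrangement must start by 20 − 2 = hour 18.

18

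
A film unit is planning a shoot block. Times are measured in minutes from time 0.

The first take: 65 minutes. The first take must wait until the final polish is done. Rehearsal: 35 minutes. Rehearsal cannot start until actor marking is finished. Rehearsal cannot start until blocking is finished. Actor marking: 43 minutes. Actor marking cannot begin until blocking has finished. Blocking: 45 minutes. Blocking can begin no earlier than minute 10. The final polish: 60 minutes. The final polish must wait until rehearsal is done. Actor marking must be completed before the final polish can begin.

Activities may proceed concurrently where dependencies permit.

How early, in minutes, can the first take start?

Blocking cannot begin until its own release at minute 10. It runs from minute 10 to 10 + 45 = minute 55.
Actor marking cannot begin until blocking (finishes minute 55). It runs from minute 55 to 55 + 43 = minute 98.
Rehearsal cannot start until actor marking (finishes minute 98); blocking (finishes minute 55). The controlling bound is minute 98, so rehearsal finishes at 98 + 35 = minute 133.
For the final polish: rehearsal (finishes minute 133); actor marking (finishes minute 98). Taking the maximum gives a start of minute 133, and it finishes at 133 + 60 = minute 193.
The first take waits on the final polish (finishes minute 193), so the earliest it can start is minute 193.

193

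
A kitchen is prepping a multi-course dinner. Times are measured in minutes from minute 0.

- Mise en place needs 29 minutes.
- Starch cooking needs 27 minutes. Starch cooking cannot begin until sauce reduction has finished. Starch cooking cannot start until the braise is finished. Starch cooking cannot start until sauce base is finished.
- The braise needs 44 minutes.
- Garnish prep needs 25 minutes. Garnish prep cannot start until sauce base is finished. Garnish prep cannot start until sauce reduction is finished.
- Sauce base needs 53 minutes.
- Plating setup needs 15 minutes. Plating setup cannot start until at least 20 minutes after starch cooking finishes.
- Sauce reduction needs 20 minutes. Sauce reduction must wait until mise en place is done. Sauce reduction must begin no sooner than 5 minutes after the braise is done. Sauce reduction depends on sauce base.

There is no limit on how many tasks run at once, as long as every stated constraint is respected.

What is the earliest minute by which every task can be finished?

The braise has no prerequisites, so it starts at minute 0 and finishes at minute 44.
Nothing blocks sauce base, so it runs from minute 0 to minute 53.
Mise en place can start immediately at minute 0; it finishes at minute 29.
Sauce reduction has to wait for mise en place (finishes minute 29); the braise (finishes minute 44, plus 5-minute gap → minute 49); sauce base (finishes minute 53). The latest of these is minute 53, so sauce reduction runs minute 53 to 53 + 20 = minute 73.
Garnish prep has to wait for sauce base (finishes minute 53); sauce reduction (finishes minute 73). The latest of these is minute 73, so garnish prep runs minute 73 to 73 + 25 = minute 98.
Starch cooking cannot start until sauce reduction (finishes minute 73); the braise (finishes minute 44); sauce base (finishes minute 53). The controlling bound is minute 73, so starch cooking finishes at 73 + 27 = minute 100.
Plating setup waits on starch cooking (finishes minute 100, plus 20-minute gap → minute 120), so it starts at minute 120 and finishes at 120 + 15 = minute 135.
All tasks are finished once the last one completes. Finish times: Mise en place at 29, Sauce base at 53, The braise at 44, Sauce reduction at 73, Starch cooking at 100, Plating setup at 135, Garnish prep at 98. The latest is minute 135.

135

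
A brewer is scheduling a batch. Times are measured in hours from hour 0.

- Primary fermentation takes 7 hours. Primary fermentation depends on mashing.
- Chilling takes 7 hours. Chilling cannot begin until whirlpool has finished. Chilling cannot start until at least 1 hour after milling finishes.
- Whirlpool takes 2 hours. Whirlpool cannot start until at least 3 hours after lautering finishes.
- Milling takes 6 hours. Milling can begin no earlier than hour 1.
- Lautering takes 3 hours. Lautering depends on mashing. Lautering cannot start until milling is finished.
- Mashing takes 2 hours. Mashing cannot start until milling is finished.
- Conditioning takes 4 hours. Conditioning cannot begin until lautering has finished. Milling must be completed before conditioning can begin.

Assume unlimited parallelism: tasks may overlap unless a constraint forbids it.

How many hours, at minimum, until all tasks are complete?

After its own release at hour 1, milling can start at hour 1 and finishes at hour 7.
After milling (finishes hour 7), mashing can start at hour 7 and finishes at hour 9.
Primary fermentation waits on mashing (finishes hour 9), so it starts at hour 9 and finishes at 9 + 7 = hour 16.
Lautering has to wait for mashing (finishes hour 9); milling (finishes hour 7). The latest of these is hour 9, so lautering runs hour 9 to 9 + 3 = hour 12.
For conditioning: lautering (finishes hour 12); milling (finishes hour 7). Taking the maximum gives a start of hour 12, and it finishes at 12 + 4 = hour 16.
After lautering (finishes hour 12, plus 3-hour gap → hour 15), whirlpool can start at hour 15 and finishes at hour 17.
Chilling needs all of whirlpool (finishes hour 17); milling (finishes hour 7, plus 1-hour gap → hour 8). That puts its earliest start at hour 17; it finishes at 17 + 7 = hour 24.
All tasks are finished once the last one completes. Finish times: Milling at 7, Mashing at 9, Lautering at 12, Whirlpool at 17, Chilling at 24, Primary fermentation at 16, Conditioning at 16. The latest is hour 24.

24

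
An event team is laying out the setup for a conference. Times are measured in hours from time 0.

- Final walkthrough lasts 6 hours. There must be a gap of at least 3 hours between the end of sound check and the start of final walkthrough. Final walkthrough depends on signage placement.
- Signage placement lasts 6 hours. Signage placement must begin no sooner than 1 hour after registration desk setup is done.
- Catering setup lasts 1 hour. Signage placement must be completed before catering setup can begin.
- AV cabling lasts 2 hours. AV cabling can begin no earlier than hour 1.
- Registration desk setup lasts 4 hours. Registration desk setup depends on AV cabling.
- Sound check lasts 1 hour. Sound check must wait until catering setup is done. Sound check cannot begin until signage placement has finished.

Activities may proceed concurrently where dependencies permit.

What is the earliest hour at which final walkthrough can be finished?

AV cabling waits on its own release at hour 1, so it starts at hour 1 and finishes at 1 + 2 = hour 3.
After AV cabling (finishes hour 3), registration desk setup can start at hour 3 and finishes at hour 7.
Signage placement cannot begin until registration desk setup (finishes hour 7, plus 1-hour gap → hour 8). It runs from hour 8 to 8 + 6 = hour 14.
Catering setup cannot begin until signage placement (finishes hour 14). It runs from hour 14 to 14 + 1 = hour 15.
For sound check: catering setup (finishes hour 15); signage placement (finishes hour 14). Taking the maximum gives a start of hour 15, and it finishes at 15 + 1 = hour 16.
For final walkthrough: sound check (finishes hour 16, plus 3-hour gap → hour 19); signage placement (finishes hour 14). Taking the maximum gives a start of hour 19, and it finishes at 19 + 6 = hour 25.

25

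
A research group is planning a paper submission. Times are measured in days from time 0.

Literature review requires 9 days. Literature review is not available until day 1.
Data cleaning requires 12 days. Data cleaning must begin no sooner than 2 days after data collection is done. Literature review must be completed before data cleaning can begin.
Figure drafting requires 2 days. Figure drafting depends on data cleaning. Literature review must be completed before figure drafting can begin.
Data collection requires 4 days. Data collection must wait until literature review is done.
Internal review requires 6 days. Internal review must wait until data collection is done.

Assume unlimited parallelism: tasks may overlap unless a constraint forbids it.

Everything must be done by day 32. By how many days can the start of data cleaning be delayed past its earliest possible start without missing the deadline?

2

Literature review cannot begin until its own release at day 1. It runs from day 1 to 1 + 9 = day 10.
Data collection waits on literature review (finishes day 10), so it starts at day 10 and finishes at 10 + 4 = day 14.
Data cleaning needs all of data collection (finishes day 14, plus 2-day gap → day 16); literature review (finishes day 10). That puts its earliest start at day 16; it finishes at 16 + 12 = day 28.

Working backward from the deadline:
To finish by day 32, figure drafting (duration 2) must start no later than day 30.
Since figure drafting (must start by day 30) depends on it, data cleaning must finish by day 30. Backing off its 12-day duration gives a latest start of day 18.
So data cleaning can start as early as day 16 and as late as day 18, giving 18 − 16 = 2 days of slack.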